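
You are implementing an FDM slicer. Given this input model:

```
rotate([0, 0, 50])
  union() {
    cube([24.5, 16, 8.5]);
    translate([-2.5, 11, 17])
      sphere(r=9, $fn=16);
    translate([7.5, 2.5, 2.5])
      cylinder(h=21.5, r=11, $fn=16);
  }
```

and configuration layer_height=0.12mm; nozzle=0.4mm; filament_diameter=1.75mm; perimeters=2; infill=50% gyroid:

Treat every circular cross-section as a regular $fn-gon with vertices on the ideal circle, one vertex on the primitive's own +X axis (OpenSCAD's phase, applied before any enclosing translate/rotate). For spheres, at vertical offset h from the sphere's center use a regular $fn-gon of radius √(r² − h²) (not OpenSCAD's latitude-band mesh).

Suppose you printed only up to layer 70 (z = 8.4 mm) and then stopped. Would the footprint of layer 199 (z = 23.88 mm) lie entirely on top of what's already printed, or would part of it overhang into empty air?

Compare the two slices. At z = 8.4: the cube (footprint 24.5×16) is included at this height (area 392.00 mm²); the r=9 sphere at (-2.5, 11) contributes a regular 16-gon of circumradius √(9²−8.6²) = 2.653 (area = (16/2)·2.653²·sin(360°/16) = 21.55 mm²); the r=11 cylinder at (7.5, 2.5) contributes a regular 16-gon of circumradius 11 (area = (16/2)·11.000²·sin(360°/16) = 370.44 mm²); Taking the union: the regions partially overlap — summed areas 783.99 mm² minus the doubly-counted overlap 213.33 mm² gives 570.66 mm² — area = 570.66 mm²; (rotated 50° about Z; rotation is an isometry so areas/perimeters/island counts are preserved). At z = 23.88: the cube does not reach this height (z outside [0, 8.5]); the r=9 sphere at (-2.5, 11) contributes a regular 16-gon of circumradius √(9²−6.88²) = 5.802 (area = (16/2)·5.802²·sin(360°/16) = 103.07 mm²); the r=11 cylinder at (7.5, 2.5) contributes a regular 16-gon of circumradius 11 (area = (16/2)·11.000²·sin(360°/16) = 370.44 mm²); Combining (union): the regions partially overlap — summed areas 473.50 mm² minus the doubly-counted overlap 22.39 mm² gives 451.11 mm² — area = 451.11 mm²; (rotated 50° about Z; rotation is an isometry so areas/perimeters/island counts are preserved). Checking containment: at z = 23.88 the cross-section extends beyond the z = 8.4 cross-section by about 49.59 mm².

part overhangs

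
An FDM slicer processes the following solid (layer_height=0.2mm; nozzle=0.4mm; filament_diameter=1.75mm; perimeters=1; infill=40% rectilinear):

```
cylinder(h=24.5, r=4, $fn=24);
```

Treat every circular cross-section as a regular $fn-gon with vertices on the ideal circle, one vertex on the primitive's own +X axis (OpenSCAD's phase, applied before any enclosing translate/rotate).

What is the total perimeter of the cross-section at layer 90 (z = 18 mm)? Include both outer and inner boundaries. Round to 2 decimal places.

25.06 mm

At z = 18 mm: the r=4 cylinder gives a regular 24-gon of circumradius 4 (constant along its height) (perimeter = 2·24·4.000·sin(180°/24) = 25.06 mm). Overall, the cross-section is a single solid region. Total boundary length (outer) = 25.06 mm.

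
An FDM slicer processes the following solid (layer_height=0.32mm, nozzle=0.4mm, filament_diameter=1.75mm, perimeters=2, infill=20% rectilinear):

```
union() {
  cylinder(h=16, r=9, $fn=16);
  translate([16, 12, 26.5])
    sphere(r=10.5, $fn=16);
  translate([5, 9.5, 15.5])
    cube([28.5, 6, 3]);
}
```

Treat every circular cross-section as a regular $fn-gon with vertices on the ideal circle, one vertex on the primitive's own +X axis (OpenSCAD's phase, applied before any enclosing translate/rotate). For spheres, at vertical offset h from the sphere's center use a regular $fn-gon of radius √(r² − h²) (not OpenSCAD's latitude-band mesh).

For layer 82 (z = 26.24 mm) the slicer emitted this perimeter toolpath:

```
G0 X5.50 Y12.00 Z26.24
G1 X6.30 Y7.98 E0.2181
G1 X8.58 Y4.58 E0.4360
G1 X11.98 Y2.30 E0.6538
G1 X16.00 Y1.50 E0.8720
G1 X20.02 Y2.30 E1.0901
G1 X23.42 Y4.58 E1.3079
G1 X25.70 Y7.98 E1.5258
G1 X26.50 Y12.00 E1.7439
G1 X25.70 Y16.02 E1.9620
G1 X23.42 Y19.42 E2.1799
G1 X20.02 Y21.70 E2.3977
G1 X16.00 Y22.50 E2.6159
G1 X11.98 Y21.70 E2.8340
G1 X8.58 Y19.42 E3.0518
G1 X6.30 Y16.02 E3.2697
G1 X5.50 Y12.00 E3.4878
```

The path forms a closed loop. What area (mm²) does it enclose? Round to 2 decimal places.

Apply the shoelace formula to the sequence of (X, Y) vertices; enclosed area = 337.42 mm².

337.42 mm²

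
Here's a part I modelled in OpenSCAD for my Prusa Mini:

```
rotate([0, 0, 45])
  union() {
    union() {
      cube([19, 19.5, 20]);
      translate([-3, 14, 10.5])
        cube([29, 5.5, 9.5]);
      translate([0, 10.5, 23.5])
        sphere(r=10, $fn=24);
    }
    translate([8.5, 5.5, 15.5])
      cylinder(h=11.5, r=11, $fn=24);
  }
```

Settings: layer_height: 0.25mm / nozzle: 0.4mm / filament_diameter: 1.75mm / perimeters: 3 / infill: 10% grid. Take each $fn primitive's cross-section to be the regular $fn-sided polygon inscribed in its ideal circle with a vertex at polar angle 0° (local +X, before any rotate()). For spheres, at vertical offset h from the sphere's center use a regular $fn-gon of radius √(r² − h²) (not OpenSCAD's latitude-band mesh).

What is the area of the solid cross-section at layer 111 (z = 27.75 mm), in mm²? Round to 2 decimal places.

254.48 mm²

At z = 27.75 mm: the cube does not reach this height (z outside [0, 20]); the cube at (-3, 14) does not reach this height (z outside [10.5, 20]); the r=10 sphere at (0, 10.5) slices to a regular 24-gon of circumradius 9.052 (√(r²−h²) with h=4.25 from center) (area = (24/2)·9.052²·sin(360°/24) = 254.48 mm²); Combining (union): only the r=10 sphere at (0, 10.5) is present, so the union is just that shape — area = 254.48 mm²; the cylinder at (8.5, 5.5) is not intersected at this z (z outside [15.5, 27]); Merging all regions: only the result so far is present, so the union is just that shape — area = 254.48 mm²; (whole slice rotated 45° about Z — lengths, areas and connectivity unchanged). Overall, the cross-section is a single solid region. Net area = 254.48 mm².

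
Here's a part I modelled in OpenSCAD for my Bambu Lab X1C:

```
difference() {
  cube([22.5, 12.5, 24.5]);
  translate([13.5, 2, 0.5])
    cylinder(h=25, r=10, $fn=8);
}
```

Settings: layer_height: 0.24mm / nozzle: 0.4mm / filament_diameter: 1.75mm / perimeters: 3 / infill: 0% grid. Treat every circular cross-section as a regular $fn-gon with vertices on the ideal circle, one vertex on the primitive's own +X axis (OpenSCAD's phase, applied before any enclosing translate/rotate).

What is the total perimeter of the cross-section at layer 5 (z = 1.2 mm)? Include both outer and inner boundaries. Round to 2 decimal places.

At z = 1.2 mm: the cube is present — its section is the full 22.5×12.5 rectangle (perimeter 70.00 mm); the r=10 cylinder at (13.5, 2) contributes a regular 8-gon of circumradius 10 (perimeter = 2·8·10.000·sin(180°/8) = 61.23 mm); Taking the first minus the rest: starting from the 22.5×12.5 cube, the r=10 cylinder at (13.5, 2) partially overlaps it — only the 177.39 mm² overlap (of its 282.84 mm²) is removed, clipping the outline — boundary = 77.58 mm. Overall, the cross-section is a single solid region. Total boundary length (outer) = 77.58 mm.

77.58 mm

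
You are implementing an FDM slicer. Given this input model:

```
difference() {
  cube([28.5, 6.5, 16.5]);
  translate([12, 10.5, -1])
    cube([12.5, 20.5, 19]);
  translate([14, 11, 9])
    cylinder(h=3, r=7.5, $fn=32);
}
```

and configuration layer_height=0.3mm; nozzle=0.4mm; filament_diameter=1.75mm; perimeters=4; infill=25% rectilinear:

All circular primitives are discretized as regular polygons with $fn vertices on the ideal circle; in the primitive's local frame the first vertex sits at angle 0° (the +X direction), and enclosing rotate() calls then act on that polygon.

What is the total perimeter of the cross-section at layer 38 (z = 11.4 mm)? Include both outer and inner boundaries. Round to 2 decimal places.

71.92 mm

At z = 11.4 mm: the 28.5×6.5 cube contributes its full rectangle (perimeter 70.00 mm); the cube at (12, 10.5) (footprint 12.5×20.5) is included at this height (perimeter 66.00 mm); the cylinder at (14, 11): section is a regular 32-gon, circumradius r=7.5 (perimeter = 2·32·7.500·sin(180°/32) = 47.05 mm); After the difference (first − rest): starting from the 28.5×6.5 cube, the 12.5×20.5 cube at (12, 10.5) misses the remaining region (no effect); the r=7.5 cylinder at (14, 11) partially overlaps it — only the 24.82 mm² overlap (of its 175.58 mm²) is removed, clipping the outline — boundary = 71.92 mm. Overall, the cross-section is a single solid region. Total boundary length (outer) = 71.92 mm.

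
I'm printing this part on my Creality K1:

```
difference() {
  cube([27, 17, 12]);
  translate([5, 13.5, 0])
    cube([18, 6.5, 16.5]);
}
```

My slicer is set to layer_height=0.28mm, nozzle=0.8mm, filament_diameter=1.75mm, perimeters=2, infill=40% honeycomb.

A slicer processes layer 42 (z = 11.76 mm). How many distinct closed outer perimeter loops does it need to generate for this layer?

At z = 11.76 mm: the cube is present — its section is the full 27×17 rectangle; the cube at (5, 13.5) (footprint 18×6.5) is included at this height; After the difference (first − rest): starting from the 27×17 cube, the 18×6.5 cube at (5, 13.5) partially overlaps it — only the 63.00 mm² overlap (of its 117.00 mm²) is removed, clipping the outline — 1 connected region. The result has 1 disconnected region.

1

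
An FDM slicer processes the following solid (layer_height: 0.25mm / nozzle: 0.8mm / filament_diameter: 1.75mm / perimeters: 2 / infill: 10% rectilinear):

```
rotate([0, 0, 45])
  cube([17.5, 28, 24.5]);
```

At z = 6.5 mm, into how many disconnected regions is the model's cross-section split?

1

At z = 6.5 mm: the 17.5×28 cube contributes its full rectangle; (whole slice rotated 45° about Z — lengths, areas and connectivity unchanged). The result has 1 disconnected region.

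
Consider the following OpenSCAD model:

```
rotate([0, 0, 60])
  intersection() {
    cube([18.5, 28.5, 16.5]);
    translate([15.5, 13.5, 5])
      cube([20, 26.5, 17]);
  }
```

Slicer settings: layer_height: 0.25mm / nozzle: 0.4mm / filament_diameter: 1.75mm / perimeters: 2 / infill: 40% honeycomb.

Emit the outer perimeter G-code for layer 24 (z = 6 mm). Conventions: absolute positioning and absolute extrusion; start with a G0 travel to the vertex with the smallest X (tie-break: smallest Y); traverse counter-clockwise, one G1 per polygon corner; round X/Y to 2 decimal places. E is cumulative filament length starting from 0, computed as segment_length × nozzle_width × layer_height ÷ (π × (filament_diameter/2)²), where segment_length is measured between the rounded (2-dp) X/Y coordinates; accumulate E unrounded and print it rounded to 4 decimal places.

At z = 6 mm: the 18.5×28.5 cube contributes its full rectangle; the cube at (15.5, 13.5) (footprint 20×26.5) is included at this height; Keeping only the common overlap: the 20×26.5 cube at (15.5, 13.5) partially overlaps the 18.5×28.5 cube; clipping to the common part keeps 45.00 mm² — 1 connected region; (whole slice rotated 60° about Z — lengths, areas and connectivity unchanged). The outline is a single polygon with 4 vertices. Extrusion per mm of travel: 0.4 × 0.25 / (π × 0.875²) = 0.041575. Accumulating E over each segment gives final E = 1.4968.

G0 X-16.93 Y27.67 Z6.00
G1 X-3.94 Y20.17 E0.6236
G1 X-2.44 Y22.77 E0.7484
G1 X-15.43 Y30.27 E1.3720
G1 X-16.93 Y27.67 E1.4968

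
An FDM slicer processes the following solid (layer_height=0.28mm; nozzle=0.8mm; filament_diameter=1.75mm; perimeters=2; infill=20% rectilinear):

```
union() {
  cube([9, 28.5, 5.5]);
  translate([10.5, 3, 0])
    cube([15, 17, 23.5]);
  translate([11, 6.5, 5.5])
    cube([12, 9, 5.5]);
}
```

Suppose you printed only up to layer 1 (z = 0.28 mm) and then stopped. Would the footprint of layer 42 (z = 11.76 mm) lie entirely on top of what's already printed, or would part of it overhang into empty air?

entirely on top

Compare the two slices. At z = 0.28: the cube is present — its section is the full 9×28.5 rectangle (area 256.50 mm²); the cube at (10.5, 3) is present — its section is the full 15×17 rectangle (area 255.00 mm²); the cube at (11, 6.5) does not reach this height (z outside [5.5, 11]); Merging all regions: the 2 present regions are separate (no shared area or edge), so areas and boundary lengths simply add and each stays a separate island — area = 511.50 mm². At z = 11.76: the cube is absent (z outside [0, 5.5]); the cube at (10.5, 3) (footprint 15×17) is included at this height (area 255.00 mm²); the cube at (11, 6.5) is not intersected at this z (z outside [5.5, 11]); Combining (union): only the 15×17 cube at (10.5, 3) is present, so the union is just that shape — area = 255.00 mm². Checking containment: the cross-section at z = 11.76 is a subset of the cross-section at z = 0.28.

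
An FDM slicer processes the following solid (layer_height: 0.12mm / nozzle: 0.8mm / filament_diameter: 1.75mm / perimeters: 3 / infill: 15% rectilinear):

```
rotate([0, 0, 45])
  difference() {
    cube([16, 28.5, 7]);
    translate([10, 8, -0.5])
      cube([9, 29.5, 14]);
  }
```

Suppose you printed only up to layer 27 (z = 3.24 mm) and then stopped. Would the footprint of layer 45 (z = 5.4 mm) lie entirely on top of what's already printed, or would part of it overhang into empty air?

Compare the two slices. At z = 3.24: the 16×28.5 cube contributes its full rectangle (area 456.00 mm²); the cube at (10, 8) (footprint 9×29.5) is included at this height (area 265.50 mm²); Subtracting the remaining from the first: starting from the 16×28.5 cube (456.00 mm²), the 9×29.5 cube at (10, 8) partially overlaps it — only the 123.00 mm² overlap (of its 265.50 mm²) is removed, clipping the outline — area = 333.00 mm²; (whole slice rotated 45° about Z — lengths, areas and connectivity unchanged). At z = 5.4: the cube (footprint 16×28.5) is included at this height (area 456.00 mm²); the cube at (10, 8) (footprint 9×29.5) is included at this height (area 265.50 mm²); Taking the first minus the rest: starting from the 16×28.5 cube (456.00 mm²), the 9×29.5 cube at (10, 8) partially overlaps it — only the 123.00 mm² overlap (of its 265.50 mm²) is removed, clipping the outline — area = 333.00 mm²; (whole slice rotated 45° about Z — lengths, areas and connectivity unchanged). Checking containment: the cross-section at z = 5.4 is a subset of the cross-section at z = 3.24.

entirely on top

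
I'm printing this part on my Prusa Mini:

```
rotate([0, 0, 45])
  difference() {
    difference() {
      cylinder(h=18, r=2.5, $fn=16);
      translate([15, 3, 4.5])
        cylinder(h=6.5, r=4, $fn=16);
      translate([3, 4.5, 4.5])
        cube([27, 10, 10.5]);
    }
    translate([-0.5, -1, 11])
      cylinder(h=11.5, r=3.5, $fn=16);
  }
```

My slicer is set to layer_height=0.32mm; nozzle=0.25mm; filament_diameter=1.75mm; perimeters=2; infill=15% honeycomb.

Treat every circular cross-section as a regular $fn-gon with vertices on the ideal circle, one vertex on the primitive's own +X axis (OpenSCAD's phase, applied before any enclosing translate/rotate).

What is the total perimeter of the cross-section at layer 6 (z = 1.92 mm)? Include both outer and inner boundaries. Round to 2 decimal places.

At z = 1.92 mm: the r=2.5 cylinder gives a regular 16-gon of circumradius 2.5 (constant along its height) (perimeter = 2·16·2.500·sin(180°/16) = 15.61 mm); the cylinder at (15, 3) does not reach this height (z outside [4.5, 11]); the cube at (3, 4.5) does not reach this height (z outside [4.5, 15]); Taking the first minus the rest: none of the subtracted shapes is present at this height, so the r=2.5 cylinder is unchanged — boundary = 15.61 mm; the cylinder at (-0.5, -1) is not intersected at this z (z outside [11, 22.5]); Subtracting the remaining from the first: none of the subtracted shapes is present at this height, so the result so far is unchanged — boundary = 15.61 mm; (whole slice rotated 45° about Z — lengths, areas and connectivity unchanged). Overall, the cross-section is a single solid region. Total boundary length (outer) = 15.61 mm.

15.61 mm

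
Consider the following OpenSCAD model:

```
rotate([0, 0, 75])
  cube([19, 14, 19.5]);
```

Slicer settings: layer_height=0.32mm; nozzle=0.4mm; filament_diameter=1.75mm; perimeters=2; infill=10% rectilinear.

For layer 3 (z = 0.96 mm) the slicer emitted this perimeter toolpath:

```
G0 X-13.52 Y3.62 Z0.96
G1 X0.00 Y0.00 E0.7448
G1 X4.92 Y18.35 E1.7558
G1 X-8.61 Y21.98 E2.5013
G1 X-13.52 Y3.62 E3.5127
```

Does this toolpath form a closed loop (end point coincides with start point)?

Start point (G0): (-13.52, 3.62). End point (last G1): the path returns to the start — closed.

yes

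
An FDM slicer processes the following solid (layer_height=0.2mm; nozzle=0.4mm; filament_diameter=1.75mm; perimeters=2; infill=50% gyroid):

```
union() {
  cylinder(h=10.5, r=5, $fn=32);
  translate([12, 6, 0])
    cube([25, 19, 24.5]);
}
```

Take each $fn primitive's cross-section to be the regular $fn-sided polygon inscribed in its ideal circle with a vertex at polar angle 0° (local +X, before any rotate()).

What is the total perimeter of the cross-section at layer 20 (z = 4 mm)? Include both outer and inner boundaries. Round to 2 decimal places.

119.37 mm

At z = 4 mm: the r=5 cylinder contributes a regular 32-gon of circumradius 5 (perimeter = 2·32·5.000·sin(180°/32) = 31.37 mm); the cube at (12, 6) (footprint 25×19) is included at this height (perimeter 88.00 mm); Taking the union: the 2 present regions are separate (no shared area or edge), so areas and boundary lengths simply add and each stays a separate island — boundary = 119.37 mm. Overall, the cross-section has 2 separate islands. Total boundary length (outer) = 119.37 mm.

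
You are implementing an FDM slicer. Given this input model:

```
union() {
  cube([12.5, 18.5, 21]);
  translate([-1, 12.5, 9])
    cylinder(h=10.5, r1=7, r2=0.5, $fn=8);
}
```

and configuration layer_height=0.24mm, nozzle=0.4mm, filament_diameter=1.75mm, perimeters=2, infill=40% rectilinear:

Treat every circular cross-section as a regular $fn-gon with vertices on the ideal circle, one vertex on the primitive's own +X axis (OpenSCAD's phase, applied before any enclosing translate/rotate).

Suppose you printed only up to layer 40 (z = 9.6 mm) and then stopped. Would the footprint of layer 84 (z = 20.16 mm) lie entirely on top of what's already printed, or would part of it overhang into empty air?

Compare the two slices. At z = 9.6: the cube is present — its section is the full 12.5×18.5 rectangle (area 231.25 mm²); the cone at (-1, 12.5) contributes a regular 8-gon of circumradius 6.629 (interpolated between r1=7 and r2=0.5 at t=0.057) (area = (8/2)·6.629²·sin(360°/8) = 124.28 mm²); Merging all regions: the regions partially overlap — summed areas 355.53 mm² minus the doubly-counted overlap 49.24 mm² gives 306.29 mm² — area = 306.29 mm². At z = 20.16: the cube is present — its section is the full 12.5×18.5 rectangle (area 231.25 mm²); the cone at (-1, 12.5) does not reach this height (z outside [9, 19.5]); Taking the union: only the 12.5×18.5 cube is present, so the union is just that shape — area = 231.25 mm². Checking containment: the cross-section at z = 20.16 is a subset of the cross-section at z = 9.6.

entirely on top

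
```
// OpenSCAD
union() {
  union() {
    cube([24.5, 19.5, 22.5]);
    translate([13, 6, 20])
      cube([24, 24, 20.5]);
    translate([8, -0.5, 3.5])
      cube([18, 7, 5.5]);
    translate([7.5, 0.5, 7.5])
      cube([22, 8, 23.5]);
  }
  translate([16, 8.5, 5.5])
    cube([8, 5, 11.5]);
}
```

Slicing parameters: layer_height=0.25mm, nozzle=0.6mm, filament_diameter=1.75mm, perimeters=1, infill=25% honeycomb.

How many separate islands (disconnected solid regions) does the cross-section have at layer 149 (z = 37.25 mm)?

At z = 37.25 mm: the cube is absent (z outside [0, 22.5]); the cube at (13, 6) is present — its section is the full 24×24 rectangle; the cube at (8, -0.5) is not intersected at this z (z outside [3.5, 9]); the cube at (7.5, 0.5) is absent (z outside [7.5, 31]); Taking the union: only the 24×24 cube at (13, 6) is present, so the union is just that shape — 1 connected region; the cube at (16, 8.5) does not reach this height (z outside [5.5, 17]); Merging all regions: only that combined region is present, so the union is just that shape — 1 connected region. Overall, the cross-section is a single solid region. Island count = 1.

1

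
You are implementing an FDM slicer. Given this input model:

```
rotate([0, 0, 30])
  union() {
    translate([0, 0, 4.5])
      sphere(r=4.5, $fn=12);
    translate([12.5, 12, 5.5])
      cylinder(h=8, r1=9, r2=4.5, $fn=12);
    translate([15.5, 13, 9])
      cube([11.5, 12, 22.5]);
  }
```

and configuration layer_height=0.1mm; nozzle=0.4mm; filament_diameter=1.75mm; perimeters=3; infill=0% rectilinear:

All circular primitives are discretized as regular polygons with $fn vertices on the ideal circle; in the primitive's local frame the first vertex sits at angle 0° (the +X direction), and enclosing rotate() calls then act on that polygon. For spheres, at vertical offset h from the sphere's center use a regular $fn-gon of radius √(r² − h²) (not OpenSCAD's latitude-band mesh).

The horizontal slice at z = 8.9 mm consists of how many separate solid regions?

2

At z = 8.9 mm: the r=4.5 sphere contributes a regular 12-gon of circumradius √(4.5²−4.4²) = 0.943; the cone at (12.5, 12) (r1=9→r2=4.5) has section circumradius 7.088 here — a regular 12-gon; the cube at (15.5, 13) does not reach this height (z outside [9, 31.5]); Taking the union: the 2 present regions are separate (no shared area or edge), so areas and boundary lengths simply add and each stays a separate island — 2 connected regions; (whole slice rotated 30° about Z — lengths, areas and connectivity unchanged). The result has 2 disconnected regions.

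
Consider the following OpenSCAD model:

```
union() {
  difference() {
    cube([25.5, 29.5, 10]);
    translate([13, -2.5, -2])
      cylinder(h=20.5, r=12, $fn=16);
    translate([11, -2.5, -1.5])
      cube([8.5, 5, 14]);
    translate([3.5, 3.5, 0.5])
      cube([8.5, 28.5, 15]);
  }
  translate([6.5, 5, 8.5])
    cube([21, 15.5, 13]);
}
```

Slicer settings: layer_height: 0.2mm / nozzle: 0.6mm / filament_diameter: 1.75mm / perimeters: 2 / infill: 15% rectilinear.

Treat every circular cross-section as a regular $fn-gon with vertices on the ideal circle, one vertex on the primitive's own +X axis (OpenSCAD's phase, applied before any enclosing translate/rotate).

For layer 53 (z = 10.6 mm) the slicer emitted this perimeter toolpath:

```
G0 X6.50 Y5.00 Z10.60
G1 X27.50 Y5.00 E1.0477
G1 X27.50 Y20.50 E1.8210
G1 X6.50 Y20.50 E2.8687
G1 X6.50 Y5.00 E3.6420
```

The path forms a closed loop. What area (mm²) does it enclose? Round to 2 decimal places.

325.50 mm²

Apply the shoelace formula to the sequence of (X, Y) vertices; enclosed area = 325.50 mm².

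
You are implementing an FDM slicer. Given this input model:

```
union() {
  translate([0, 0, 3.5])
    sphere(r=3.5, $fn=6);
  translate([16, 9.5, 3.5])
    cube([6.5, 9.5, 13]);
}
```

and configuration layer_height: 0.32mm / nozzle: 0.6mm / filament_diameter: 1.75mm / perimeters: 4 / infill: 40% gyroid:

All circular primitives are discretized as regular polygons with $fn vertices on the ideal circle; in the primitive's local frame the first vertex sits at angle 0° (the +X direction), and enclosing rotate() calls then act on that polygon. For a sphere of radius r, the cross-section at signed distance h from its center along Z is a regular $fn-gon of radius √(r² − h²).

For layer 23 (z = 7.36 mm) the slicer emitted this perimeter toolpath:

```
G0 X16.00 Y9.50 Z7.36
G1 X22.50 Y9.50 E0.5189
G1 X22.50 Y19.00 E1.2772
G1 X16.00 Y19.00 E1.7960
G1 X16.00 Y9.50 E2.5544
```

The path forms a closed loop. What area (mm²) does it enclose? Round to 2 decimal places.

Apply the shoelace formula to the sequence of (X, Y) vertices; enclosed area = 61.75 mm².

61.75 mm²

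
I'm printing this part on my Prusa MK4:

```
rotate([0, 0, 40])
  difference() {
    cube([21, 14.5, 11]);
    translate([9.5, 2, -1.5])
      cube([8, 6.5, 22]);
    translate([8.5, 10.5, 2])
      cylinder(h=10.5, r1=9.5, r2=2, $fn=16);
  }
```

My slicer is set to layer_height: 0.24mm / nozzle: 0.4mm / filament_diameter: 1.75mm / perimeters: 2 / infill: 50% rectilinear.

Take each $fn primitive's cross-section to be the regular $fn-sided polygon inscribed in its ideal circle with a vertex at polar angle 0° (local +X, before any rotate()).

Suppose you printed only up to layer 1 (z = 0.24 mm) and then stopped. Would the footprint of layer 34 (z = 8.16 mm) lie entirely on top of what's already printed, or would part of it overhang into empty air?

entirely on top

Compare the two slices. At z = 0.24: the cube (footprint 21×14.5) is included at this height (area 304.50 mm²); the cube at (9.5, 2) is present — its section is the full 8×6.5 rectangle (area 52.00 mm²); the cone at (8.5, 10.5) is not intersected at this z (z outside [2, 12.5]); After the difference (first − rest): starting from the 21×14.5 cube (304.50 mm²), the 8×6.5 cube at (9.5, 2) lies wholly inside it (removes its full 52.00 mm² and its 29.00 mm outline becomes a hole wall) — area = 252.50 mm²; (rotated 40° about Z; rotation is an isometry so areas/perimeters/island counts are preserved). At z = 8.16: the cube is present — its section is the full 21×14.5 rectangle (area 304.50 mm²); the 8×6.5 cube at (9.5, 2) contributes its full rectangle (area 52.00 mm²); the cone at (8.5, 10.5): at t=0.587 of its height the radius interpolates to r₁+(r₂−r₁)t = 5.100, giving a regular 16-gon of that circumradius (area = (16/2)·5.100²·sin(360°/16) = 79.63 mm²); After the difference (first − rest): starting from the 21×14.5 cube (304.50 mm²), the 8×6.5 cube at (9.5, 2) lies wholly inside it (removes its full 52.00 mm² and its 29.00 mm outline becomes a hole wall); the cone at (8.5, 10.5) partially overlaps it — only the 68.23 mm² overlap (of its 79.63 mm²) is removed, clipping the outline — area = 184.27 mm²; (whole slice rotated 40° about Z — lengths, areas and connectivity unchanged). Checking containment: the cross-section at z = 8.16 is a subset of the cross-section at z = 0.24.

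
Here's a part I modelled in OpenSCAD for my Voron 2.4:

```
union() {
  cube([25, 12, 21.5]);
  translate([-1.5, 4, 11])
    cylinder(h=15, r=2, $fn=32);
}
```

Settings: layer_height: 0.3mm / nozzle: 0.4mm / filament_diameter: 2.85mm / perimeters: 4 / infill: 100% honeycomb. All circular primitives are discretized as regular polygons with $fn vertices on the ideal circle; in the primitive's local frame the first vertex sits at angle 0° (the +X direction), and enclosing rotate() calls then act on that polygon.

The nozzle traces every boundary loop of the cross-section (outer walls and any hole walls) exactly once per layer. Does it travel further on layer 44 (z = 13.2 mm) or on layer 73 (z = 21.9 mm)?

layer 44 (z = 13.2 mm)

Layer 44 (z = 13.2): the cube is present — its section is the full 25×12 rectangle (perimeter 74.00 mm); the r=2 cylinder at (-1.5, 4) contributes a regular 32-gon of circumradius 2 (perimeter = 2·32·2.000·sin(180°/32) = 12.55 mm); Taking the union: the regions partially overlap (shared area 0.89 mm²), so the edge portions inside another operand are dropped and the merged outline is re-measured after clipping — boundary = 81.06 mm. So its perimeter = 81.06 mm. Layer 73 (z = 21.9): the cube does not reach this height (z outside [0, 21.5]); the r=2 cylinder at (-1.5, 4) gives a regular 32-gon of circumradius 2 (constant along its height) (perimeter = 2·32·2.000·sin(180°/32) = 12.55 mm); Taking the union: only the r=2 cylinder at (-1.5, 4) is present, so the union is just that shape — boundary = 12.55 mm. So its perimeter = 12.55 mm. Layer 44 is larger (81.06 vs 12.55 mm).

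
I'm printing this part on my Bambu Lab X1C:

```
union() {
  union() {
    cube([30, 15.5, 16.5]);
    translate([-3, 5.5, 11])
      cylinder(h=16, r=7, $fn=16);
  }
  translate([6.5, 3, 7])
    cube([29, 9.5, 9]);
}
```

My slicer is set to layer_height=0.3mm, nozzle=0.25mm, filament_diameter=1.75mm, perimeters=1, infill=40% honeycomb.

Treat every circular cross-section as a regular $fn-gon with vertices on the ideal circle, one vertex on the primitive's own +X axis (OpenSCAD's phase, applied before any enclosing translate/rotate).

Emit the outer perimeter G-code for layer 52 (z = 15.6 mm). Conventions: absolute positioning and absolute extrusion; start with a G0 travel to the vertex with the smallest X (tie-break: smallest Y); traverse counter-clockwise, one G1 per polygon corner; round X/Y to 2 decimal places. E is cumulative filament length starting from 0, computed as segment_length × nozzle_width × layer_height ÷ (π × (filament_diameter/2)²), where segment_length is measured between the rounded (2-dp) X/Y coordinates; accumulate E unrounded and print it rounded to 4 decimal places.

G0 X-10.00 Y5.50 Z15.60
G1 X-9.47 Y2.82 E0.0852
G1 X-7.95 Y0.55 E0.1704
G1 X-5.68 Y-0.97 E0.2556
G1 X-3.00 Y-1.50 E0.3407
G1 X-0.32 Y-0.97 E0.4259
G1 X1.13 Y0.00 E0.4803
G1 X30.00 Y0.00 E1.3805
G1 X30.00 Y3.00 E1.4741
G1 X35.50 Y3.00 E1.6456
G1 X35.50 Y12.50 E1.9418
G1 X30.00 Y12.50 E2.1133
G1 X30.00 Y15.50 E2.2068
G1 X0.00 Y15.50 E3.1423
G1 X0.00 Y11.75 E3.2592
G1 X-0.32 Y11.97 E3.2713
G1 X-3.00 Y12.50 E3.3565
G1 X-5.68 Y11.97 E3.4417
G1 X-7.95 Y10.45 E3.5269
G1 X-9.47 Y8.18 E3.6121
G1 X-10.00 Y5.50 E3.6972

At z = 15.6 mm: the 30×15.5 cube contributes its full rectangle; the r=7 cylinder at (-3, 5.5) contributes a regular 16-gon of circumradius 7; Merging all regions: the regions partially overlap (shared area 34.42 mm²), so overlapping operands fuse into one piece — 1 connected region; the cube at (6.5, 3) (footprint 29×9.5) is included at this height; Taking the union: the regions partially overlap (shared area 223.25 mm²), so overlapping operands fuse into one piece — 1 connected region. The outline is a single polygon with 20 vertices. Extrusion per mm of travel: 0.25 × 0.3 / (π × 0.875²) = 0.031181. Accumulating E over each segment gives final E = 3.6972.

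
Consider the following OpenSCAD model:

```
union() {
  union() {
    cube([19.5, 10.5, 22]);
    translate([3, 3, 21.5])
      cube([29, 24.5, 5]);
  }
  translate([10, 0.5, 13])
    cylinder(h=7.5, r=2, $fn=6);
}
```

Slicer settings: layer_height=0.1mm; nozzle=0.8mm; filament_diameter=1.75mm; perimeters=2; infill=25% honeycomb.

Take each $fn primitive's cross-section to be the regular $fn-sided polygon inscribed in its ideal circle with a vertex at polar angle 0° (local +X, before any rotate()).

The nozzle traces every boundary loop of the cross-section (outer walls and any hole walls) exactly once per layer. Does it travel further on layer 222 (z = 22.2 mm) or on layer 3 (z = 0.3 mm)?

layer 222 (z = 22.2 mm)

Layer 222 (z = 22.2): the cube does not reach this height (z outside [0, 22]); the cube at (3, 3) is present — its section is the full 29×24.5 rectangle (perimeter 107.00 mm); Merging all regions: only the 29×24.5 cube at (3, 3) is present, so the union is just that shape — boundary = 107.00 mm; the cylinder at (10, 0.5) is not intersected at this z (z outside [13, 20.5]); Combining (union): only that combined region is present, so the union is just that shape — boundary = 107.00 mm. So its perimeter = 107.00 mm. Layer 3 (z = 0.3): the cube (footprint 19.5×10.5) is included at this height (perimeter 60.00 mm); the cube at (3, 3) does not reach this height (z outside [21.5, 26.5]); Merging all regions: only the 19.5×10.5 cube is present, so the union is just that shape — boundary = 60.00 mm; the cylinder at (10, 0.5) is absent (z outside [13, 20.5]); Taking the union: only the result so far is present, so the union is just that shape — boundary = 60.00 mm. So its perimeter = 60.00 mm. Layer 222 is larger (107.00 vs 60.00 mm).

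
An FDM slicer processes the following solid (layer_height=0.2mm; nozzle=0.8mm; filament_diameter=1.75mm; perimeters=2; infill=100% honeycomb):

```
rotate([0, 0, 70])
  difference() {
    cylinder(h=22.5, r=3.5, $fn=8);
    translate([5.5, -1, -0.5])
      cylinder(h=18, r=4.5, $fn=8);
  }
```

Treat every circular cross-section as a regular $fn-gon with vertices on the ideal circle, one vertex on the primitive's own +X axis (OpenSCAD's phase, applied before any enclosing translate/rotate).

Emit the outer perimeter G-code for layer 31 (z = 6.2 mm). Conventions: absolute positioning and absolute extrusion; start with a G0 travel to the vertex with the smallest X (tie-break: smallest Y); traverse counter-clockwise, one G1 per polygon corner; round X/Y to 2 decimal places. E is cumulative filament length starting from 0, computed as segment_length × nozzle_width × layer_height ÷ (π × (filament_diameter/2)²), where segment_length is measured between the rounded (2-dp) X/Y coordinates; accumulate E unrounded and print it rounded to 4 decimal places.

G0 X-3.29 Y1.20 Z6.20
G1 X-3.17 Y-1.48 E0.1785
G1 X-1.20 Y-3.29 E0.3564
G1 X1.48 Y-3.17 E0.5349
G1 X3.29 Y-1.20 E0.7128
G1 X3.21 Y0.68 E0.8380
G1 X1.28 Y0.60 E0.9665
G1 X-1.26 Y2.92 E1.1953
G1 X-1.27 Y3.18 E1.2126
G1 X-1.48 Y3.17 E1.2266
G1 X-3.29 Y1.20 E1.4046

At z = 6.2 mm: the cylinder: section is a regular 8-gon, circumradius r=3.5; the cylinder at (5.5, -1): section is a regular 8-gon, circumradius r=4.5; Taking the first minus the rest: starting from the r=3.5 cylinder, the r=4.5 cylinder at (5.5, -1) partially overlaps it — only the 6.99 mm² overlap (of its 57.28 mm²) is removed, clipping the outline — 1 connected region; (rotated 70° about Z; rotation is an isometry so areas/perimeters/island counts are preserved). The outline is a single polygon with 10 vertices. Extrusion per mm of travel: 0.8 × 0.2 / (π × 0.875²) = 0.066520. Accumulating E over each segment gives final E = 1.4046.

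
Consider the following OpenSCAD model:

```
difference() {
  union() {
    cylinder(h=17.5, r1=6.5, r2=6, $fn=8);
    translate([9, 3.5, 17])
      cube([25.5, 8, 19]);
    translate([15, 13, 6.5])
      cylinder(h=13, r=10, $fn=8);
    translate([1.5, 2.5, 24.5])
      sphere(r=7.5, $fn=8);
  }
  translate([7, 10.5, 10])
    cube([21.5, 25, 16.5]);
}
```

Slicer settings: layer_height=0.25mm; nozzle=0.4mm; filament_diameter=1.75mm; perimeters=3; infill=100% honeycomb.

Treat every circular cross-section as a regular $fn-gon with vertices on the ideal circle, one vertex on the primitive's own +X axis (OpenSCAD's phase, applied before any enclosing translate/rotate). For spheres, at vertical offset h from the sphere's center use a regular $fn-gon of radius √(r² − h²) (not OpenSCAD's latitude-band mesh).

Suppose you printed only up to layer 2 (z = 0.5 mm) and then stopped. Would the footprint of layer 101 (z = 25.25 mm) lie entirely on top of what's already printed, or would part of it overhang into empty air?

part overhangs

Compare the two slices. At z = 0.5: the cone: at t=0.029 of its height the radius interpolates to r₁+(r₂−r₁)t = 6.486, giving a regular 8-gon of that circumradius (area = (8/2)·6.486²·sin(360°/8) = 118.98 mm²); the cube at (9, 3.5) is absent (z outside [17, 36]); the cylinder at (15, 13) is not intersected at this z (z outside [6.5, 19.5]); the sphere at (1.5, 2.5) does not reach this height (|z−center|=24.000 > r=7.5); Combining (union): only the cone is present, so the union is just that shape — area = 118.98 mm²; the cube at (7, 10.5) does not reach this height (z outside [10, 26.5]); Subtracting the remaining from the first: none of the subtracted shapes is present at this height, so that combined region is unchanged — area = 118.98 mm². At z = 25.25: the cone is absent (z outside [0, 17.5]); the cube at (9, 3.5) (footprint 25.5×8) is included at this height (area 204.00 mm²); the cylinder at (15, 13) is not intersected at this z (z outside [6.5, 19.5]); the r=7.5 sphere at (1.5, 2.5) contributes a regular 8-gon of circumradius √(7.5²−0.75²) = 7.462 (area = (8/2)·7.462²·sin(360°/8) = 157.51 mm²); Merging all regions: the 2 present regions are separate (no shared area or edge), so areas and boundary lengths simply add and each stays a separate island — area = 361.51 mm²; the 21.5×25 cube at (7, 10.5) contributes its full rectangle (area 537.50 mm²); Subtracting the remaining from the first: starting from the result so far (361.51 mm²), the 21.5×25 cube at (7, 10.5) partially overlaps it — only the 19.50 mm² overlap (of its 537.50 mm²) is removed, clipping the outline — area = 342.01 mm². Checking containment: at z = 25.25 the cross-section extends beyond the z = 0.5 cross-section by about 244.48 mm².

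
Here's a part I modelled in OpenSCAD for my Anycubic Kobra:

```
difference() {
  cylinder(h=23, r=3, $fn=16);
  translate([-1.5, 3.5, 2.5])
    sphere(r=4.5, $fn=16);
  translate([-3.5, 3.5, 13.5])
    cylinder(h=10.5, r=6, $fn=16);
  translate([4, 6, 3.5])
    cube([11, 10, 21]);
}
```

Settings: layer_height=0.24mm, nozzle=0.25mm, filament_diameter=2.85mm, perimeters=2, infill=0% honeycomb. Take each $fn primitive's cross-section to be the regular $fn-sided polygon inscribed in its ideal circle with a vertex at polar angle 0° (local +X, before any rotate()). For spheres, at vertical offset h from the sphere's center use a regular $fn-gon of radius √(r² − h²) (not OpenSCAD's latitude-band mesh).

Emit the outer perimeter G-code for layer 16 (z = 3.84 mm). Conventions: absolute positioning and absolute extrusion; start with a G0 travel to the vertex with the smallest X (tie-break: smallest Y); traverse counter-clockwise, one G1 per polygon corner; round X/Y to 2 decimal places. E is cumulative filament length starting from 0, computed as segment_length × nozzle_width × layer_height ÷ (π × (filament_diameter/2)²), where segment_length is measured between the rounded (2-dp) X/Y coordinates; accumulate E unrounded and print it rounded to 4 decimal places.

At z = 3.84 mm: the cylinder: section is a regular 16-gon, circumradius r=3; the r=4.5 sphere at (-1.5, 3.5) slices to a regular 16-gon of circumradius 4.296 (√(r²−h²) with h=1.34 from center); the cylinder at (-3.5, 3.5) is not intersected at this z (z outside [13.5, 24]); the cube at (4, 6) is present — its section is the full 11×10 rectangle; Subtracting the remaining from the first: starting from the r=3 cylinder, the r=4.5 sphere at (-1.5, 3.5) partially overlaps it — only the 14.15 mm² overlap (of its 56.50 mm²) is removed, clipping the outline; the 11×10 cube at (4, 6) misses the remaining region (no effect) — 1 connected region. The outline is a single polygon with 14 vertices. Extrusion per mm of travel: 0.25 × 0.24 / (π × 1.425²) = 0.009405. Accumulating E over each segment gives final E = 0.1600.

G0 X-2.90 Y-0.52 Z3.84
G1 X-2.77 Y-1.15 E0.0061
G1 X-2.12 Y-2.12 E0.0170
G1 X-1.15 Y-2.77 E0.0280
G1 X0.00 Y-3.00 E0.0390
G1 X1.15 Y-2.77 E0.0501
G1 X2.12 Y-2.12 E0.0611
G1 X2.77 Y-1.15 E0.0720
G1 X3.00 Y0.00 E0.0831
G1 X2.77 Y1.15 E0.0941
G1 X2.38 Y1.73 E0.1007
G1 X1.54 Y0.46 E0.1150
G1 X0.14 Y-0.47 E0.1308
G1 X-1.50 Y-0.80 E0.1465
G1 X-2.90 Y-0.52 E0.1600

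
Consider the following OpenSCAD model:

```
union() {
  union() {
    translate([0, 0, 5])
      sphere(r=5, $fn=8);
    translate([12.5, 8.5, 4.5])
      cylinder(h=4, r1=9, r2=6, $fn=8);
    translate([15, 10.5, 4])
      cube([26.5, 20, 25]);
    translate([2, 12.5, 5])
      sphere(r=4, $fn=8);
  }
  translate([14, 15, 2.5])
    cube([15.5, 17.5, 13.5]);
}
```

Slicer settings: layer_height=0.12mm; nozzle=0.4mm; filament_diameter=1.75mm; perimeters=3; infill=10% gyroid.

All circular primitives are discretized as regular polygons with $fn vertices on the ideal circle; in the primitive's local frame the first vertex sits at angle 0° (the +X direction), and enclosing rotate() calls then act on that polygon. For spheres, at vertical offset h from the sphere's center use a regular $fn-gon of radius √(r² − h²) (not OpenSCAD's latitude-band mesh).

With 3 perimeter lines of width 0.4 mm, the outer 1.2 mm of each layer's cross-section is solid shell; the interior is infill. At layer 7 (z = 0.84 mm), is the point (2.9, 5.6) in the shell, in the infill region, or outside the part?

At z = 0.84 mm: the r=5 sphere slices to a regular 8-gon of circumradius 2.774 (√(r²−h²) with h=4.16 from center); the cone at (12.5, 8.5) is absent (z outside [4.5, 8.5]); the cube at (15, 10.5) is not intersected at this z (z outside [4, 29]); the sphere at (2, 12.5) is not intersected at this z (|z−center|=4.160 > r=4); Taking the union: only the r=5 sphere is present, so the union is just that shape — 1 connected region; the cube at (14, 15) is absent (z outside [2.5, 16]); Combining (union): only that combined region is present, so the union is just that shape — 1 connected region. Overall, the cross-section is a single solid region. The nearest boundary edge runs (1.96, 1.96)→(0.00, 2.77); distance from the point to it = 3.72 mm. The point is not inside any of the regions above, so it lies outside the cross-section (3.72 mm from the nearest boundary).

outside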